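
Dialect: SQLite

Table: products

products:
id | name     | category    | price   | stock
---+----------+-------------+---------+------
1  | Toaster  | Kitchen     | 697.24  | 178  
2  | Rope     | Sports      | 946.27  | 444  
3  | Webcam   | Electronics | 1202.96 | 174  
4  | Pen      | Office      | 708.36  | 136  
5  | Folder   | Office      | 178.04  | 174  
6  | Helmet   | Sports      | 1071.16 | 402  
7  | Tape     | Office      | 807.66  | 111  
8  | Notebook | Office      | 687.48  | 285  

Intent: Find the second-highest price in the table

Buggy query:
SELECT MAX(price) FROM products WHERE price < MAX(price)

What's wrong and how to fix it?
Bug: The inner MAX is an aggregate inside WHERE, which is not allowed

Fix: Put the inner MAX in a scalar subquery

Corrected query:
SELECT MAX(price) FROM products WHERE price < (SELECT MAX(price) FROM products)

Result:
MAX(price)
----------
1071.16   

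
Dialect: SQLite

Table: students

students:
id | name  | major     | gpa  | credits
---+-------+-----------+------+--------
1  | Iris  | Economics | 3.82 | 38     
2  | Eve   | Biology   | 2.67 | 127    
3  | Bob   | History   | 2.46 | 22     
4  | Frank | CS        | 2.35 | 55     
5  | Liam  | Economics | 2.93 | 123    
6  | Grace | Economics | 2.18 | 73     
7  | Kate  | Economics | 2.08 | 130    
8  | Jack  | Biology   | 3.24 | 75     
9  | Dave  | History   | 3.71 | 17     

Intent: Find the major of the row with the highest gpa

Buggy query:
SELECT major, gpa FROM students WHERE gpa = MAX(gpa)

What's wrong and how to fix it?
Bug: WHERE is evaluated per row; an aggregate over the whole table isn't defined there

Fix: Use a subquery: WHERE gpa = (SELECT MAX(gpa) FROM students)

Corrected query:
SELECT major, gpa FROM students WHERE gpa = (SELECT MAX(gpa) FROM students)

Result:
major     | gpa 
----------+-----
Economics | 3.82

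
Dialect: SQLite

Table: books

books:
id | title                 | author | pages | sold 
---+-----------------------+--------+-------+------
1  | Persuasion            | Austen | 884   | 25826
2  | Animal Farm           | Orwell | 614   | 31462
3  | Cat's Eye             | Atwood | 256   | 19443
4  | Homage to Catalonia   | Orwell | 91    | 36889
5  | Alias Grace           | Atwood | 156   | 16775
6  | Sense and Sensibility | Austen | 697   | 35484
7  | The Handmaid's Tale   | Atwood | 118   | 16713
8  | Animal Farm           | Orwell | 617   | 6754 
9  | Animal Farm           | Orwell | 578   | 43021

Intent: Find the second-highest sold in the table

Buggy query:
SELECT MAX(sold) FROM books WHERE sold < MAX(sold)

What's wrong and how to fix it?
Bug: The inner MAX is an aggregate inside WHERE, which is not allowed

Fix: Compute the overall MAX in a subquery, then take MAX of rows below it

Corrected query:
SELECT MAX(sold) FROM books WHERE sold < (SELECT MAX(sold) FROM books)

Result:
MAX(sold)
---------
36889    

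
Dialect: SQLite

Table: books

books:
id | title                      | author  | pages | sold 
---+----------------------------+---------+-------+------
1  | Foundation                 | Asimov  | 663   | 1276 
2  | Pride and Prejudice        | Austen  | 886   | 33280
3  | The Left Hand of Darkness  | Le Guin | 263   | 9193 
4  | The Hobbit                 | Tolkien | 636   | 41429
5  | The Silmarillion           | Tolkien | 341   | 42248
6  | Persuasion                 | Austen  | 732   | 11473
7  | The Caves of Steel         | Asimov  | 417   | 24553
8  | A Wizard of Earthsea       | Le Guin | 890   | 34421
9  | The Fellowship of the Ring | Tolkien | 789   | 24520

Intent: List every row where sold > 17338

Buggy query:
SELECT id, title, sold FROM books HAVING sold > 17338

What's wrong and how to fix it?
Bug: This is a non-aggregate query (no GROUP BY, no aggregates), so in SQLite the HAVING clause is invalid here; a row-level condition belongs in WHERE

Fix: Replace HAVING with WHERE since the condition applies to individual rows

Corrected query:
SELECT id, title, sold FROM books WHERE sold > 17338

Result:
id | title                      | sold 
---+----------------------------+------
2  | Pride and Prejudice        | 33280
4  | The Hobbit                 | 41429
5  | The Silmarillion           | 42248
7  | The Caves of Steel         | 24553
8  | A Wizard of Earthsea       | 34421
9  | The Fellowship of the Ring | 24520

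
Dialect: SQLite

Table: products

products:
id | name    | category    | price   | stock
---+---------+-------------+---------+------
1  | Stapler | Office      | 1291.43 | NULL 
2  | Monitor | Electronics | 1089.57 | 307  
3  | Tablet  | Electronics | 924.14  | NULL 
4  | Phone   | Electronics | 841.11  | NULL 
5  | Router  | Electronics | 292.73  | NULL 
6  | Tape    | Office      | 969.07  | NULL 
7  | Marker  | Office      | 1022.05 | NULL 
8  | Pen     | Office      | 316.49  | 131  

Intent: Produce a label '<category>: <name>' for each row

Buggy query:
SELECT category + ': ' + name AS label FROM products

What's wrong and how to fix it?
Bug: '+' is numeric addition; on text columns SQLite converts them to 0 instead of concatenating

Fix: Use the || operator for string concatenation

Corrected query:
SELECT category || ': ' || name AS label FROM products

Result:
label               
--------------------
Office: Stapler     
Electronics: Monitor
Electronics: Tablet 
Electronics: Phone  
Electronics: Router 
Office: Tape        
Office: Marker      
Office: Pen         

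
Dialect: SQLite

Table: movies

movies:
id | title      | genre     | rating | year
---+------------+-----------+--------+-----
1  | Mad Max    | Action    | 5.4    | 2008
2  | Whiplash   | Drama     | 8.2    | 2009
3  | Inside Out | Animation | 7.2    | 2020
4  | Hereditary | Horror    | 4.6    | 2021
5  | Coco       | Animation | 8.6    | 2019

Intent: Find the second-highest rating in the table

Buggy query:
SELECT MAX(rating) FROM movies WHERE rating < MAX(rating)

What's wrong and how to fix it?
Bug: The inner MAX is an aggregate inside WHERE, which is not allowed

Fix: Put the inner MAX in a scalar subquery

Corrected query:
SELECT MAX(rating) FROM movies WHERE rating < (SELECT MAX(rating) FROM movies)

Result:
MAX(rating)
-----------
8.2        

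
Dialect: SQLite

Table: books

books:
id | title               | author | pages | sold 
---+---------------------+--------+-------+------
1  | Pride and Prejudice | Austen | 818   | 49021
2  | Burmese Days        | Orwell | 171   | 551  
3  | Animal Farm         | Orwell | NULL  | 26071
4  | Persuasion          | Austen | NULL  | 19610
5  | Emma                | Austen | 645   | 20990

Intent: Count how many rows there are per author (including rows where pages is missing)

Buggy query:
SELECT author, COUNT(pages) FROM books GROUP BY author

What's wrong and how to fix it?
Bug: COUNT(pages) skips NULLs, so groups with missing pages are undercounted

Fix: Use COUNT(*) to count all rows regardless of NULL

Corrected query:
SELECT author, COUNT(*) FROM books GROUP BY author

Result:
author | COUNT(*)
-------+---------
Austen | 3       
Orwell | 2       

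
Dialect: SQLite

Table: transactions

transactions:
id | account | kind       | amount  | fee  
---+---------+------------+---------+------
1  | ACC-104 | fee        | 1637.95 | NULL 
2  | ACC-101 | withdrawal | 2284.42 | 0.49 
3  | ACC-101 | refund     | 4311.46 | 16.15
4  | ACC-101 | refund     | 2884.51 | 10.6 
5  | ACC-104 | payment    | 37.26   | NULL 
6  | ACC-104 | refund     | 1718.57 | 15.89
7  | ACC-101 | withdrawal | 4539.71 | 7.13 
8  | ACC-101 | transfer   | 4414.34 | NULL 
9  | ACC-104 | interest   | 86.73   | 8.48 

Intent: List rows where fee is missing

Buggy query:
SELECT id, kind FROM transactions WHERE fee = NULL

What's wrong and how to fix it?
Bug: Comparing to NULL with '=' never matches; NULL = NULL is unknown, not true

Fix: Use IS NULL to test for NULL

Corrected query:
SELECT id, kind FROM transactions WHERE fee IS NULL

Result:
id | kind    
---+---------
1  | fee     
5  | payment 
8  | transfer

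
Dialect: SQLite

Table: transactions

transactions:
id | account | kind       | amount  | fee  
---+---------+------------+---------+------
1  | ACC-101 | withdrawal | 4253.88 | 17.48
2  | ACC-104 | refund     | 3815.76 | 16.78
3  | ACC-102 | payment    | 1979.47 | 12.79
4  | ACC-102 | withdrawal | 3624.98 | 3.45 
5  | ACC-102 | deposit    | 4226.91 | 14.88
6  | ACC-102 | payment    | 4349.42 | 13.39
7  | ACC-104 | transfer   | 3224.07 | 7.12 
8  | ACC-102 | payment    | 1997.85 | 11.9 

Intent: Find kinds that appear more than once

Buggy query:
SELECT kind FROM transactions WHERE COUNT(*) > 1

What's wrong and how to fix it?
Bug: COUNT(*) is an aggregate and cannot be used in WHERE

Fix: GROUP BY kind, then filter groups with HAVING COUNT(*) > 1

Corrected query:
SELECT kind FROM transactions GROUP BY kind HAVING COUNT(*) > 1

Result:
kind      
----------
payment   
withdrawal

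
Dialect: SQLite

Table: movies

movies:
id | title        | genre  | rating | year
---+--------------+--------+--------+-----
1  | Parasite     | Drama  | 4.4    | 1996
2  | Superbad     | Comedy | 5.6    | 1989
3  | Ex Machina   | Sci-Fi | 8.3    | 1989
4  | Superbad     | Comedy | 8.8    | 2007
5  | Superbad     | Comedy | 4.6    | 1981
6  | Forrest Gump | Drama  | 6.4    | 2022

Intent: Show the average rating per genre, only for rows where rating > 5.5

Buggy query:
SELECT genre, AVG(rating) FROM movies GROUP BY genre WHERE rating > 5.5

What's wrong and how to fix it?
Bug: WHERE cannot follow GROUP BY

Fix: Move the WHERE clause before GROUP BY

Corrected query:
SELECT genre, AVG(rating) FROM movies WHERE rating > 5.5 GROUP BY genre

Result:
genre  | AVG(rating)
-------+------------
Comedy | 7.2        
Drama  | 6.4        
Sci-Fi | 8.3        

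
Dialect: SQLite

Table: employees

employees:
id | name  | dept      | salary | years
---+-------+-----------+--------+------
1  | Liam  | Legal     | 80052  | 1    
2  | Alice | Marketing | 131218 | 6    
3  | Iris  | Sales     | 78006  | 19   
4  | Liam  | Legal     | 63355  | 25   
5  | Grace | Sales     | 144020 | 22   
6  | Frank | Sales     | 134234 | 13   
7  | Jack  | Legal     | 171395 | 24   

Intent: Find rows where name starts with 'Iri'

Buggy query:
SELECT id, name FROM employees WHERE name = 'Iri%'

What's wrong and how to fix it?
Bug: '=' compares the literal string including the % character; pattern matching needs LIKE

Fix: Replace '=' with LIKE so 'Iri%' is treated as a pattern

Corrected query:
SELECT id, name FROM employees WHERE name LIKE 'Iri%'

Result:
id | name
---+-----
3  | Iris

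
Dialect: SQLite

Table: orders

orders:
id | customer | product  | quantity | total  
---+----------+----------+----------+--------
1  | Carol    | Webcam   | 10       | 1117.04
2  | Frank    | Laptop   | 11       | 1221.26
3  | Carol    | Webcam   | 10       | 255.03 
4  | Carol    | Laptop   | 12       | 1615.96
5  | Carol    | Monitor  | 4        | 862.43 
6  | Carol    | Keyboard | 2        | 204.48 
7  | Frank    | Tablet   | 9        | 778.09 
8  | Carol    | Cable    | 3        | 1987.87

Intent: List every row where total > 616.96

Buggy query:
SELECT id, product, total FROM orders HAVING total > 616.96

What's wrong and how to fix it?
Bug: HAVING filters the output of aggregation, but this query has no GROUP BY and no aggregate functions, so SQLite rejects it (HAVING clause on a non-aggregate query); the condition here is per row

Fix: Replace HAVING with WHERE since the condition applies to individual rows

Corrected query:
SELECT id, product, total FROM orders WHERE total > 616.96

Result:
id | product | total  
---+---------+--------
1  | Webcam  | 1117.04
2  | Laptop  | 1221.26
4  | Laptop  | 1615.96
5  | Monitor | 862.43 
7  | Tablet  | 778.09 
8  | Cable   | 1987.87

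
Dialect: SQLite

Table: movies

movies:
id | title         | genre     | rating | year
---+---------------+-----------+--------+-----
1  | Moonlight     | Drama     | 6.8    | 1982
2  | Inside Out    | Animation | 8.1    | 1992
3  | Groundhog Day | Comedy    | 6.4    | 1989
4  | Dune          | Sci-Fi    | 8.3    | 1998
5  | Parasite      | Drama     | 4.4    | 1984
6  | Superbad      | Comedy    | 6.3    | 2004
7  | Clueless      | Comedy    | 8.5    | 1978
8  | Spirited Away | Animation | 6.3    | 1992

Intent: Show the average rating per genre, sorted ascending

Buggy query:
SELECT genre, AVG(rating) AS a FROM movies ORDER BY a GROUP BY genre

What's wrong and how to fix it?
Bug: GROUP BY must precede ORDER BY

Fix: Reorder: SELECT … FROM … GROUP BY … ORDER BY …

Corrected query:
SELECT genre, AVG(rating) AS a FROM movies GROUP BY genre ORDER BY a

Result:
genre     | a       
----------+---------
Drama     | 5.6     
Comedy    | 7.066667
Animation | 7.2     
Sci-Fi    | 8.3     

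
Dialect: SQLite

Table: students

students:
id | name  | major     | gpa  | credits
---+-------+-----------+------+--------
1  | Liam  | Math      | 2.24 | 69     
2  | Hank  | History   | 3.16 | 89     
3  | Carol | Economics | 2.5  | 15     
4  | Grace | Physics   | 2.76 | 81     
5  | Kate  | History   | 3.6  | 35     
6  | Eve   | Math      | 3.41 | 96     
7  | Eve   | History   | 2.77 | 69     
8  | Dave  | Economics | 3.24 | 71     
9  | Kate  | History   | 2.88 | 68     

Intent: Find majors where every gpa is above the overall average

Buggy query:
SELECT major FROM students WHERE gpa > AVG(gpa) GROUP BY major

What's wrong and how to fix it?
Bug: AVG() is an aggregate; it can't sit directly in WHERE

Fix: Use a subquery for AVG and a HAVING MIN(...) filter so the condition holds for every row in the group

Corrected query:
SELECT major FROM students GROUP BY major HAVING MIN(gpa) > (SELECT AVG(gpa) FROM students)

Result:
(no rows)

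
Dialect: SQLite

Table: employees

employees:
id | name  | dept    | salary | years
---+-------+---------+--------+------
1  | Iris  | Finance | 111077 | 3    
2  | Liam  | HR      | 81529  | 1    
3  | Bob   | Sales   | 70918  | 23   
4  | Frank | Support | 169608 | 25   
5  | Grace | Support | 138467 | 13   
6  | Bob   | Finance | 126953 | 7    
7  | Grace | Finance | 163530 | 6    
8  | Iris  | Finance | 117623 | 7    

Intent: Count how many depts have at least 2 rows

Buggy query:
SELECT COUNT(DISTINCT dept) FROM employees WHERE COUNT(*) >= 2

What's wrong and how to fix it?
Bug: WHERE filters individual rows, not groups, so a group-level COUNT is invalid there

Fix: Use a subquery that GROUPs and filters with HAVING, then count its rows

Corrected query:
SELECT COUNT(*) FROM (SELECT dept FROM employees GROUP BY dept HAVING COUNT(*) >= 2)

Result:
COUNT(*)
--------
2       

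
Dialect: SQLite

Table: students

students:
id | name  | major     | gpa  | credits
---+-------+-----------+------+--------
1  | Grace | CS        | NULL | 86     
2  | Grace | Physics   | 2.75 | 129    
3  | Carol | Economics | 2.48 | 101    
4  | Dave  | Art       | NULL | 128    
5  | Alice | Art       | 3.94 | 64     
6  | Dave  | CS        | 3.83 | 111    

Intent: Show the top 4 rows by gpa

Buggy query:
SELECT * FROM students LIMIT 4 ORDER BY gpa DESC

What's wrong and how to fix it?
Bug: LIMIT must come after ORDER BY

Fix: Swap the clauses: ORDER BY first, then LIMIT

Corrected query:
SELECT * FROM students ORDER BY gpa DESC LIMIT 4

Result:
id | name  | major     | gpa  | credits
---+-------+-----------+------+--------
5  | Alice | Art       | 3.94 | 64     
6  | Dave  | CS        | 3.83 | 111    
2  | Grace | Physics   | 2.75 | 129    
3  | Carol | Economics | 2.48 | 101    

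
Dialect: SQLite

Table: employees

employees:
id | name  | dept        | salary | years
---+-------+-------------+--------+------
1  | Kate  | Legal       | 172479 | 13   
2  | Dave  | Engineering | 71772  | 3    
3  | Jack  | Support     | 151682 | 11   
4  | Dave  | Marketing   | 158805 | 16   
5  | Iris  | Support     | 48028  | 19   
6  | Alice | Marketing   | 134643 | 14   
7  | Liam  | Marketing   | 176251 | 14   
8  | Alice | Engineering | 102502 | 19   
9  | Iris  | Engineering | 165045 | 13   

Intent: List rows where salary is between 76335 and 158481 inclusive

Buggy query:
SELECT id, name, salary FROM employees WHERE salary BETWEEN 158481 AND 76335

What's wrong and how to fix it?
Bug: The bounds are reversed; BETWEEN a AND b requires a <= b to match anything

Fix: Swap the bounds so the smaller value comes first

Corrected query:
SELECT id, name, salary FROM employees WHERE salary BETWEEN 76335 AND 158481

Result:
id | name  | salary
---+-------+-------
3  | Jack  | 151682
6  | Alice | 134643
8  | Alice | 102502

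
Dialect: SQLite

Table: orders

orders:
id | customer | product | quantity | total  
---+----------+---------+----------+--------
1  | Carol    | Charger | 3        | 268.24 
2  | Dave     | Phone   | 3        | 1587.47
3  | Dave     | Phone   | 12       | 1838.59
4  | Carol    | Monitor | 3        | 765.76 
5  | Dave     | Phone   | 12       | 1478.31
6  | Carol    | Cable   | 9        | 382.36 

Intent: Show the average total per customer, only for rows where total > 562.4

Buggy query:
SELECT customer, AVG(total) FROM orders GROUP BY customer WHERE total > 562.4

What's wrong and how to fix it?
Bug: Row-level WHERE must come before GROUP BY in the clause order

Fix: Move the WHERE clause before GROUP BY

Corrected query:
SELECT customer, AVG(total) FROM orders WHERE total > 562.4 GROUP BY customer

Result:
customer | AVG(total)
---------+-----------
Carol    | 765.76    
Dave     | 1634.79   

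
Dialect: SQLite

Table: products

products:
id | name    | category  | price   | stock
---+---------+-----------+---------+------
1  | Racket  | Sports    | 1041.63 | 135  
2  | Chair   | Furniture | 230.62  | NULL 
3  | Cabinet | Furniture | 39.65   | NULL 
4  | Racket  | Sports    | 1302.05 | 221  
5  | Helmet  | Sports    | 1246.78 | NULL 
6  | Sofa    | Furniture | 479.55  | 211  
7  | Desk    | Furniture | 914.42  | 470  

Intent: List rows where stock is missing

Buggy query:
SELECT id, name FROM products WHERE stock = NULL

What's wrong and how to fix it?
Bug: Comparing to NULL with '=' never matches; NULL = NULL is unknown, not true

Fix: Use IS NULL to test for NULL

Corrected query:
SELECT id, name FROM products WHERE stock IS NULL

Result:
id | name   
---+--------
2  | Chair  
3  | Cabinet
5  | Helmet 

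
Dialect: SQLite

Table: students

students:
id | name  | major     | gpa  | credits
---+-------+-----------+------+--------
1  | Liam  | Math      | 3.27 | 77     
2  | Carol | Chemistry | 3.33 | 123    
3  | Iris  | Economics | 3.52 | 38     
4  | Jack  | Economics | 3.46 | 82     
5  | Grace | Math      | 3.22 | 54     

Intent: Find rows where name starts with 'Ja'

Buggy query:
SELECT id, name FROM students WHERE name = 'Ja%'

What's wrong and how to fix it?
Bug: Wildcards only work with LIKE; '=' treats '%' as a literal character

Fix: Replace '=' with LIKE so 'Ja%' is treated as a pattern

Corrected query:
SELECT id, name FROM students WHERE name LIKE 'Ja%'

Result:
id | name
---+-----
4  | Jack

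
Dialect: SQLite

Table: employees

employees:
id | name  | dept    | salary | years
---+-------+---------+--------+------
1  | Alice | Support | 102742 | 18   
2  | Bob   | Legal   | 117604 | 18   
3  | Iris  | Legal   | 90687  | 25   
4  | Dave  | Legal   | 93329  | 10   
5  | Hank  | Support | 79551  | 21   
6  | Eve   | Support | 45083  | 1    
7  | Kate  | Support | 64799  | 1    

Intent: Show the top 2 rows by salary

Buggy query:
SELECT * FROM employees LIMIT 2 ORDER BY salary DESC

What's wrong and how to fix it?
Bug: ORDER BY cannot follow LIMIT; LIMIT is the final clause

Fix: Swap the clauses: ORDER BY first, then LIMIT

Corrected query:
SELECT * FROM employees ORDER BY salary DESC LIMIT 2

Result:
id | name  | dept    | salary | years
---+-------+---------+--------+------
2  | Bob   | Legal   | 117604 | 18   
1  | Alice | Support | 102742 | 18   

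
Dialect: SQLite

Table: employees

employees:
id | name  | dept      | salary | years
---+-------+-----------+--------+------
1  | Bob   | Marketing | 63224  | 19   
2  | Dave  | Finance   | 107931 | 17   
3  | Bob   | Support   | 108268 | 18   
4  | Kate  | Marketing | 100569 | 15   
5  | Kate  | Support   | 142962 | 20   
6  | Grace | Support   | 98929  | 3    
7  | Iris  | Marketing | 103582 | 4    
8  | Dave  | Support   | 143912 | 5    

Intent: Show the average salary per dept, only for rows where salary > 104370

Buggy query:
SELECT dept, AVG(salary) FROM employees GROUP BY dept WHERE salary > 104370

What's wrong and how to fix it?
Bug: WHERE cannot follow GROUP BY

Fix: Move the WHERE clause before GROUP BY

Corrected query:
SELECT dept, AVG(salary) FROM employees WHERE salary > 104370 GROUP BY dept

Result:
dept    | AVG(salary)
--------+------------
Finance | 107931     
Support | 131714     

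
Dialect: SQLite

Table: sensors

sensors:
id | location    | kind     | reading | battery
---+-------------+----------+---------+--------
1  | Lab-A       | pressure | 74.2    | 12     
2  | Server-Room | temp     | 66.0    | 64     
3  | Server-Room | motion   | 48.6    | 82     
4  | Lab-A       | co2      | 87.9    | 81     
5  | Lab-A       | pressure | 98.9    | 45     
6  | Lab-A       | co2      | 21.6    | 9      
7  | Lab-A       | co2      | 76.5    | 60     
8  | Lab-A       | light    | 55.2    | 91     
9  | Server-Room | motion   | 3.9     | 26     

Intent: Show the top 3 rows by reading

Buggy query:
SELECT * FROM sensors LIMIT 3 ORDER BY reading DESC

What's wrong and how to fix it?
Bug: LIMIT must come after ORDER BY

Fix: Swap the clauses: ORDER BY first, then LIMIT

Corrected query:
SELECT * FROM sensors ORDER BY reading DESC LIMIT 3

Result:
id | location | kind     | reading | battery
---+----------+----------+---------+--------
5  | Lab-A    | pressure | 98.9    | 45     
4  | Lab-A    | co2      | 87.9    | 81     
7  | Lab-A    | co2      | 76.5    | 60     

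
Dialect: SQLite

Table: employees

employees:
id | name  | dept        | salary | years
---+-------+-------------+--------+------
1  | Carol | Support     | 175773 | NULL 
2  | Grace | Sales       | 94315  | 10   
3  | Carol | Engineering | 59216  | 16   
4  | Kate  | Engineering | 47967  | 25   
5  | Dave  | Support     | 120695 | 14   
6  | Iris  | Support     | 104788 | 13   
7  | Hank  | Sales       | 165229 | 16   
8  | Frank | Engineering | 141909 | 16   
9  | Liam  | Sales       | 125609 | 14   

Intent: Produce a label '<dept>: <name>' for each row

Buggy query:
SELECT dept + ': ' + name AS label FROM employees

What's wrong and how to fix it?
Bug: '+' is numeric addition; on text columns SQLite converts them to 0 instead of concatenating

Fix: Use the || operator for string concatenation

Corrected query:
SELECT dept || ': ' || name AS label FROM employees

Result:
label             
------------------
Support: Carol    
Sales: Grace      
Engineering: Carol
Engineering: Kate 
Support: Dave     
Support: Iris     
Sales: Hank       
Engineering: Frank
Sales: Liam       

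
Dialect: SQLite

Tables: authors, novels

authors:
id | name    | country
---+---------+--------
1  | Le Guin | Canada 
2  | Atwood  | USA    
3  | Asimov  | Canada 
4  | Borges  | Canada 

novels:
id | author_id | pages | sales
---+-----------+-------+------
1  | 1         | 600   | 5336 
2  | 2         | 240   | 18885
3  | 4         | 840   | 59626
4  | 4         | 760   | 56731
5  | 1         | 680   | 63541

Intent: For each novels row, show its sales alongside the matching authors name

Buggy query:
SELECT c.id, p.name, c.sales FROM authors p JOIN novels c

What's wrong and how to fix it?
Bug: JOIN with no ON clause produces a cartesian product; every novels row pairs with every authors row

Fix: Specify the join condition linking the foreign key to the parent id

Corrected query:
SELECT c.id, p.name, c.sales FROM authors p JOIN novels c ON c.author_id = p.id

Result:
id | name    | sales
---+---------+------
1  | Le Guin | 5336 
2  | Atwood  | 18885
3  | Borges  | 59626
4  | Borges  | 56731
5  | Le Guin | 63541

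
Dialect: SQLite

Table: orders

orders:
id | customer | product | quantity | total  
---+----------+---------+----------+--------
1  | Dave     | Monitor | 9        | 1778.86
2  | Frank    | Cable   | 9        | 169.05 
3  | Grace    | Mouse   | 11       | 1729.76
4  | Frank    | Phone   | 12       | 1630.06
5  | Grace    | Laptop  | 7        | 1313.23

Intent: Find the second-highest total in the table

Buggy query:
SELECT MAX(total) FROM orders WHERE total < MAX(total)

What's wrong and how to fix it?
Bug: MAX(total) on the right of the comparison is an aggregate-in-WHERE error

Fix: Put the inner MAX in a scalar subquery

Corrected query:
SELECT MAX(total) FROM orders WHERE total < (SELECT MAX(total) FROM orders)

Result:
MAX(total)
----------
1729.76   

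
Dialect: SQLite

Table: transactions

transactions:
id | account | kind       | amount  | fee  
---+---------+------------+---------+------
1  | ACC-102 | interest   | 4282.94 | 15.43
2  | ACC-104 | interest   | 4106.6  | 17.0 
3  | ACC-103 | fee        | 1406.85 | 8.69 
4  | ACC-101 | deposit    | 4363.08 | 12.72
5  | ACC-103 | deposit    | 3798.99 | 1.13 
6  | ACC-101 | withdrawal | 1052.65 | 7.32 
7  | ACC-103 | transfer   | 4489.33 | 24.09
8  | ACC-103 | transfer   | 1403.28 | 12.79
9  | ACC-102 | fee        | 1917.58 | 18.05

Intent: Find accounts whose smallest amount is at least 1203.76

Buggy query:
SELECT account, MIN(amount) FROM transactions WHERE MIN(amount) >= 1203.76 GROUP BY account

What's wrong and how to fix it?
Bug: MIN() in WHERE is a misuse of aggregate

Fix: Use HAVING for the per-group MIN condition

Corrected query:
SELECT account, MIN(amount) FROM transactions GROUP BY account HAVING MIN(amount) >= 1203.76

Result:
account | MIN(amount)
--------+------------
ACC-102 | 1917.58    
ACC-103 | 1403.28    
ACC-104 | 4106.6     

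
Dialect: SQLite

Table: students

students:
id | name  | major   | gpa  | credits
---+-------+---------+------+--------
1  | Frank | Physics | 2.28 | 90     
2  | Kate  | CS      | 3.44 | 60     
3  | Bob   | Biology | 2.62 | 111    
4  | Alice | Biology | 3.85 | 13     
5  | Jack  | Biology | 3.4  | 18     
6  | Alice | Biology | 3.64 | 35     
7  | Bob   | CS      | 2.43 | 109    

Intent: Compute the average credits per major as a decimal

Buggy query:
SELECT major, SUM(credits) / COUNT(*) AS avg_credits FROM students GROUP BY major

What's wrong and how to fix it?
Bug: Both operands are integers, so '/' performs integer division and truncates

Fix: Cast one side to REAL so the division keeps the fractional part

Corrected query:
SELECT major, SUM(credits) * 1.0 / COUNT(*) AS avg_credits FROM students GROUP BY major

Result:
major   | avg_credits
--------+------------
Biology | 44.25      
CS      | 84.5       
Physics | 90         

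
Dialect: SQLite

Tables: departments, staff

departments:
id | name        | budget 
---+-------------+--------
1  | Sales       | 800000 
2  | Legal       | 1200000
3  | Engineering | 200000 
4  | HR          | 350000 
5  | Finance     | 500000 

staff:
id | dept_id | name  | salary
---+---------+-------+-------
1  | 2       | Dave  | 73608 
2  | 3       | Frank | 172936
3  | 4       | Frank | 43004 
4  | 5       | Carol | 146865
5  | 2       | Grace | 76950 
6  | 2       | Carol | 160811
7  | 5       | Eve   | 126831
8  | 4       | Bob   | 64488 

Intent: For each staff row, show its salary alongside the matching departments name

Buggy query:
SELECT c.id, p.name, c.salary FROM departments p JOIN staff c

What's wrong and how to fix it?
Bug: Missing join condition: each staff row is matched to all departments rows instead of just its own

Fix: Specify the join condition linking the foreign key to the parent id

Corrected query:
SELECT c.id, p.name, c.salary FROM departments p JOIN staff c ON c.dept_id = p.id

Result:
id | name        | salary
---+-------------+-------
1  | Legal       | 73608 
2  | Engineering | 172936
3  | HR          | 43004 
4  | Finance     | 146865
5  | Legal       | 76950 
6  | Legal       | 160811
7  | Finance     | 126831
8  | HR          | 64488 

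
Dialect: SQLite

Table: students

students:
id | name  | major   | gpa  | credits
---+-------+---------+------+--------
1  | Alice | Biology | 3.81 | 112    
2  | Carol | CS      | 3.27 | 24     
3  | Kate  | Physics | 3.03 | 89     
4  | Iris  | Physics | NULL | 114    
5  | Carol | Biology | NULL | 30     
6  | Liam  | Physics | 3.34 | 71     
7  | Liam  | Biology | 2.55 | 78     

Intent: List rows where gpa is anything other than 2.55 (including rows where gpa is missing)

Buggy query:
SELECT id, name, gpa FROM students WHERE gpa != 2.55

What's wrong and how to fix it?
Bug: 'gpa != 2.55' is unknown when gpa is NULL, so NULL rows are silently excluded

Fix: Add an explicit OR gpa IS NULL to include the missing-value rows

Corrected query:
SELECT id, name, gpa FROM students WHERE gpa != 2.55 OR gpa IS NULL

Result:
id | name  | gpa 
---+-------+-----
1  | Alice | 3.81
2  | Carol | 3.27
3  | Kate  | 3.03
4  | Iris  | NULL
5  | Carol | NULL
6  | Liam  | 3.34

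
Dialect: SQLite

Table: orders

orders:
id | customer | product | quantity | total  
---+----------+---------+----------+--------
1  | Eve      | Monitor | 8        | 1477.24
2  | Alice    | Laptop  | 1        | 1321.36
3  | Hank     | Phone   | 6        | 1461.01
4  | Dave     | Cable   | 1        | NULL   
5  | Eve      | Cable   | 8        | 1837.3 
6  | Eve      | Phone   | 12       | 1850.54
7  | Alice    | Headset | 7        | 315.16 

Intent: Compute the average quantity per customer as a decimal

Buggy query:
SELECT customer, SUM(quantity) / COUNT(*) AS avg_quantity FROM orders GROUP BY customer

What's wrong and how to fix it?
Bug: Both operands are integers, so '/' performs integer division and truncates

Fix: Cast one side to REAL so the division keeps the fractional part

Corrected query:
SELECT customer, SUM(quantity) * 1.0 / COUNT(*) AS avg_quantity FROM orders GROUP BY customer

Result:
customer | avg_quantity
---------+-------------
Alice    | 4           
Dave     | 1           
Eve      | 9.333333    
Hank     | 6           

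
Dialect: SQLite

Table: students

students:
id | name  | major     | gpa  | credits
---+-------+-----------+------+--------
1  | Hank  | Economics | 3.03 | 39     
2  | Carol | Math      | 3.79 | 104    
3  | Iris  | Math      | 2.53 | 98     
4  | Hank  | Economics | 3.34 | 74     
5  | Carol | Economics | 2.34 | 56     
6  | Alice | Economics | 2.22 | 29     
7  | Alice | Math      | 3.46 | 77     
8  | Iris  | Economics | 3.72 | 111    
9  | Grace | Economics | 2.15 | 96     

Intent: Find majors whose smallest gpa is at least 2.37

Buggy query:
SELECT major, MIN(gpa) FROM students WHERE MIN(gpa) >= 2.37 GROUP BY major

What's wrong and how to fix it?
Bug: MIN() in WHERE is a misuse of aggregate

Fix: Use HAVING for the per-group MIN condition

Corrected query:
SELECT major, MIN(gpa) FROM students GROUP BY major HAVING MIN(gpa) >= 2.37

Result:
major | MIN(gpa)
------+---------
Math  | 2.53    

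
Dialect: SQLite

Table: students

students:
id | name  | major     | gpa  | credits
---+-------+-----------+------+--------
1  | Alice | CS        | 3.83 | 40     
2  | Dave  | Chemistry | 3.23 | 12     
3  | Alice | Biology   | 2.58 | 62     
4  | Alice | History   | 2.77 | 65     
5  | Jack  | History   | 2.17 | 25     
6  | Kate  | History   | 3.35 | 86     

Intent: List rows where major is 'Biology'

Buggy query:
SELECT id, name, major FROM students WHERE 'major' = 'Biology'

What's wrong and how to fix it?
Bug: Single quotes denote string literals in SQL; the column name is being compared as a constant string

Fix: Reference the column as major without single quotes

Corrected query:
SELECT id, name, major FROM students WHERE major = 'Biology'

Result:
id | name  | major  
---+-------+--------
3  | Alice | Biology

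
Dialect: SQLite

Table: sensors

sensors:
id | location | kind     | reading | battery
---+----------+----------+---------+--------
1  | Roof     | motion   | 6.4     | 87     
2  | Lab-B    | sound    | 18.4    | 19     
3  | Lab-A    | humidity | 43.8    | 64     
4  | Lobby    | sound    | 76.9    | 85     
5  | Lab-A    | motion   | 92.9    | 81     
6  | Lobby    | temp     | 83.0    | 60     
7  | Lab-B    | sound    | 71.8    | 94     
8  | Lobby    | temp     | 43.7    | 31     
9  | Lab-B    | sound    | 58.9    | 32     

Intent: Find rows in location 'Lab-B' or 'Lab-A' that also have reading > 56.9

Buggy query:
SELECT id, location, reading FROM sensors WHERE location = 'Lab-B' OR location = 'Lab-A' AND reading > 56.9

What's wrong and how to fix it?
Bug: Without parentheses, AND is evaluated before OR, so the reading filter only applies to the 'Lab-A' branch

Fix: Group the OR with parentheses (or use IN), then AND the threshold

Corrected query:
SELECT id, location, reading FROM sensors WHERE (location = 'Lab-B' OR location = 'Lab-A') AND reading > 56.9

Result:
id | location | reading
---+----------+--------
5  | Lab-A    | 92.9   
7  | Lab-B    | 71.8   
9  | Lab-B    | 58.9   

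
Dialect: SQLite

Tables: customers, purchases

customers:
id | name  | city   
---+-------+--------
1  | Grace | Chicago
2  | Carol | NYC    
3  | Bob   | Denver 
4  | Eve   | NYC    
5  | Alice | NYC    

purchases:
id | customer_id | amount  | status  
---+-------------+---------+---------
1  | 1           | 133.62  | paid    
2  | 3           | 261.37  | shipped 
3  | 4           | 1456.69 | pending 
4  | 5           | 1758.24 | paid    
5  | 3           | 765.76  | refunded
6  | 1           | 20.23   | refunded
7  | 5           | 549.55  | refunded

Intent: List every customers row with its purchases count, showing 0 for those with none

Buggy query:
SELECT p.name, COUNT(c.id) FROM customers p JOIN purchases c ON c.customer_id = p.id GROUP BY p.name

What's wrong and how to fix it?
Bug: An inner join excludes parents with zero children

Fix: Switch to LEFT JOIN to retain unmatched parent rows

Corrected query:
SELECT p.name, COUNT(c.id) FROM customers p LEFT JOIN purchases c ON c.customer_id = p.id GROUP BY p.name

Result:
name  | COUNT(c.id)
------+------------
Alice | 2          
Bob   | 2          
Carol | 0          
Eve   | 1          
Grace | 2          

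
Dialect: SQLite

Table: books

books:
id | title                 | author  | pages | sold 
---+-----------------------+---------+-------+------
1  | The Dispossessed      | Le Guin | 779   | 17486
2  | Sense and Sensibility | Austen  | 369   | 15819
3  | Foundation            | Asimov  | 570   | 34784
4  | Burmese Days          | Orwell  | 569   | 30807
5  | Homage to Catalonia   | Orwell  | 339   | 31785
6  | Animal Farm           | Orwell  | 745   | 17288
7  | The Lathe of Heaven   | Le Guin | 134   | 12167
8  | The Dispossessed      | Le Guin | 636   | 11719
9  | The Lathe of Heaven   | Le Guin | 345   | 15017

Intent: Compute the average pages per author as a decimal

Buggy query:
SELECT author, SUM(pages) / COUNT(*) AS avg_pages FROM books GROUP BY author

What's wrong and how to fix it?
Bug: SUM(pages) and COUNT(*) are both integers; the division truncates the fractional part

Fix: Multiply by 1.0 (or CAST to REAL) to force floating-point division

Corrected query:
SELECT author, SUM(pages) * 1.0 / COUNT(*) AS avg_pages FROM books GROUP BY author

Result:
author  | avg_pages
--------+----------
Asimov  | 570      
Austen  | 369      
Le Guin | 473.5    
Orwell  | 551      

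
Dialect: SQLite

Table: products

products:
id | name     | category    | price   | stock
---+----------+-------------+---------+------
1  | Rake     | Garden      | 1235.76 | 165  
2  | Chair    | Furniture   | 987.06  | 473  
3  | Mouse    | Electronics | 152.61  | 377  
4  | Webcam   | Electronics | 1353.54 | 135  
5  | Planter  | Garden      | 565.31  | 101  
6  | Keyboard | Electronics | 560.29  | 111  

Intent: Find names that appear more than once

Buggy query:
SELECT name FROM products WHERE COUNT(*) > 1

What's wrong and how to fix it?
Bug: COUNT(*) is an aggregate and cannot be used in WHERE

Fix: Group first, then use HAVING for the count condition

Corrected query:
SELECT name FROM products GROUP BY name HAVING COUNT(*) > 1

Result:
(no rows)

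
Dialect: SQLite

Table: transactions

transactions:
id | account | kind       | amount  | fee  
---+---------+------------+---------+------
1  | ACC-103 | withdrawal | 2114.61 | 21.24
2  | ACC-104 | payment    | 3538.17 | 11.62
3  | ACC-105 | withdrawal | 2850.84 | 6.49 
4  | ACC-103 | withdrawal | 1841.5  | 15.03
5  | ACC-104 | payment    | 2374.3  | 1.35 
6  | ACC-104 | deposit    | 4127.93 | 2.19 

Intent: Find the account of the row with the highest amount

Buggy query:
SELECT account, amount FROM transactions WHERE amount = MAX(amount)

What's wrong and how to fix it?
Bug: MAX(amount) is an aggregate and cannot be used directly in WHERE

Fix: Use a subquery: WHERE amount = (SELECT MAX(amount) FROM transactions)

Corrected query:
SELECT account, amount FROM transactions WHERE amount = (SELECT MAX(amount) FROM transactions)

Result:
account | amount 
--------+--------
ACC-104 | 4127.93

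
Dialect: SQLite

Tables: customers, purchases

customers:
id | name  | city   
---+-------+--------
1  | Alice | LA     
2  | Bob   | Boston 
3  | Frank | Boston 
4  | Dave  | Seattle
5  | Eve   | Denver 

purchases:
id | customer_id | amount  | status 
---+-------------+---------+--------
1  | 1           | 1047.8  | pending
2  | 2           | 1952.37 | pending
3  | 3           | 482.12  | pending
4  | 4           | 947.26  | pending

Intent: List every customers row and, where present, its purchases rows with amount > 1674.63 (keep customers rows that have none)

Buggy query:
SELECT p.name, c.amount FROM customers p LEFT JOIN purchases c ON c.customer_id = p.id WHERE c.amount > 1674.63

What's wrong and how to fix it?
Bug: A WHERE condition on the right-hand table after LEFT JOIN drops unmatched parents

Fix: Move the right-table condition into the ON clause so unmatched parents are kept

Corrected query:
SELECT p.name, c.amount FROM customers p LEFT JOIN purchases c ON c.customer_id = p.id AND c.amount > 1674.63

Result:
name  | amount 
------+--------
Alice | NULL   
Bob   | 1952.37
Frank | NULL   
Dave  | NULL   
Eve   | NULL   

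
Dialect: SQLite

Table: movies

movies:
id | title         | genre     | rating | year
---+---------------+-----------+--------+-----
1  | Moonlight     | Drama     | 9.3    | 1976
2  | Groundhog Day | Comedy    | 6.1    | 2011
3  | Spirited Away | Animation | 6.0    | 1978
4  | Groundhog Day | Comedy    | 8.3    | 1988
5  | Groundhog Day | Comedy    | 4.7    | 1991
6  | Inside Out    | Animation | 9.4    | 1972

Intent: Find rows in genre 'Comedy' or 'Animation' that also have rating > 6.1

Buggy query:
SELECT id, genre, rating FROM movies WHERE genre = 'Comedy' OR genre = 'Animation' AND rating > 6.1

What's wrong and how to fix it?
Bug: Without parentheses, AND is evaluated before OR, so the rating filter only applies to the 'Animation' branch

Fix: Add parentheses around the OR so the AND applies to both alternatives

Corrected query:
SELECT id, genre, rating FROM movies WHERE (genre = 'Comedy' OR genre = 'Animation') AND rating > 6.1

Result:
id | genre     | rating
---+-----------+-------
4  | Comedy    | 8.3   
6  | Animation | 9.4   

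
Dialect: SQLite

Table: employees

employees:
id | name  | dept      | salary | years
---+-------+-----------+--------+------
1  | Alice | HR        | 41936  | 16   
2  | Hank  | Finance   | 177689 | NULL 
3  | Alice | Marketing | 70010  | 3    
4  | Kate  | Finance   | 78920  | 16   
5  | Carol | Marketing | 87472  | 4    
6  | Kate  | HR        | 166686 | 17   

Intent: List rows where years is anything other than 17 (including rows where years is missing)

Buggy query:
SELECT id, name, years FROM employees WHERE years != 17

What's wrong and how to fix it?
Bug: 'years != 17' is unknown when years is NULL, so NULL rows are silently excluded

Fix: Add an explicit OR years IS NULL to include the missing-value rows

Corrected query:
SELECT id, name, years FROM employees WHERE years != 17 OR years IS NULL

Result:
id | name  | years
---+-------+------
1  | Alice | 16   
2  | Hank  | NULL 
3  | Alice | 3    
4  | Kate  | 16   
5  | Carol | 4    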